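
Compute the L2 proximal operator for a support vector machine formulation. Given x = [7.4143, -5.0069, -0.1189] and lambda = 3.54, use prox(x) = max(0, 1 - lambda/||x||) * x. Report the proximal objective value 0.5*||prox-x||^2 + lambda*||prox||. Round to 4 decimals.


Step 1: Compute ||x||.
||x|| = 8.9473
Step 2: Compute scaling factor.
scale = max(0, 1 - 3.54/8.9473) = 0.6044
Step 3: prox(x) = [4.4808, -3.0259, -0.0719]
||prox(x)|| = 5.4073
Step 4: Proximal objective.
0.5*||prox-x||^2 = 6.2658
lambda*||prox|| = 19.1418
Total = 25.4078


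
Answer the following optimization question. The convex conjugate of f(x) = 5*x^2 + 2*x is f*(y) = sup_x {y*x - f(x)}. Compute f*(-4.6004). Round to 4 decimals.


f*(y) = sup_x {y*x - a*x^2 - b*x} = sup_x {(y-b)*x - a*x^2}
FOC: (y - b) - 2a*x = 0 => x* = (y - b)/(2a)
x* = (-4.6004 - 2)/(2*5) = -0.66
f*(-4.6004) = (y-b)^2/(4a) = (-4.6004 - 2)^2/(4*5)
= 43.5653/20 = 2.1783


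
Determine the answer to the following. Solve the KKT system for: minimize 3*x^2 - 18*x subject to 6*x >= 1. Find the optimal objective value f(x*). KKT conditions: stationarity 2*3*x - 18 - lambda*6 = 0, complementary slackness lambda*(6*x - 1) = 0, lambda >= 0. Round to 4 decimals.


Step 1: Try lambda = 0 (constraint inactive).
Stationarity: 2*3*x - 18 = 0
x* = 18/(2*3) = 3.0
Check constraint: 6*3.0 = 18.0 >= 1 -- satisfied.
Step 2: Compute optimal value.
f(x*) = 3*3.0^2 - 18*3.0 = -27.0


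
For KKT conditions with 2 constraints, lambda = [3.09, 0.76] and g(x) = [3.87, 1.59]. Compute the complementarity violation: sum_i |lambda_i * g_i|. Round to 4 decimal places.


KKT complementary slackness check:
lambda_1 * g_1 = 3.09 * 3.87 = 11.9583
lambda_2 * g_2 = 0.76 * 1.59 = 1.2084
Total violation = 11.9583 + 1.2084 = 13.1667


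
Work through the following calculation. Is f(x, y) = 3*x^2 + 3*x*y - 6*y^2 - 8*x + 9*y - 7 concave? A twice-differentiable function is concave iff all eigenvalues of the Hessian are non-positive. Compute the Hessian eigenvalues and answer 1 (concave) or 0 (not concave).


The Hessian of f(x,y) = 3*x^2 + 3*x*y - 6*y^2 - 8*x + 9*y - 7 is:
H = [[6, 3], [3, -12]]
Trace = 6 - 12 = -6
Determinant = 6*-12 - (3)^2 = -81
Discriminant = (-6)^2 - 4*-81 = 360.0
Eigenvalues: lambda_1 = -12.4868, lambda_2 = 6.4868
The function is not concave.

0


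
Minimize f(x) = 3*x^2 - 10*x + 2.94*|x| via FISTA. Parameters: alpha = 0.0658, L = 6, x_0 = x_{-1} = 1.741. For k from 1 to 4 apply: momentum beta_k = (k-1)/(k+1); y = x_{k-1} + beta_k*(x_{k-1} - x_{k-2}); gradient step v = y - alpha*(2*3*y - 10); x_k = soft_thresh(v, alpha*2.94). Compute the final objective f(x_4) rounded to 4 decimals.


FISTA on f(x) = 3*x^2 - 10*x + 2.94*|x|
L = 6, alpha = 0.0658
Iteration 1: beta = 0.0, y = 1.741 + 0.0*(1.741 - 1.741) = 1.741
  grad(y) = 0.446, v = y - alpha*grad = 1.7117
  prox(v) = soft_thresh(1.7117, 0.1935) = 1.5182
Iteration 2: beta = 0.3333, y = 1.5182 + 0.3333*(1.5182 - 1.741) = 1.4439
  grad(y) = -1.3364, v = y - alpha*grad = 1.5319
  prox(v) = soft_thresh(1.5319, 0.1935) = 1.3384
Iteration 3: beta = 0.5, y = 1.3384 + 0.5*(1.3384 - 1.5182) = 1.2485
  grad(y) = -2.5088, v = y - alpha*grad = 1.4136
  prox(v) = soft_thresh(1.4136, 0.1935) = 1.2202
Iteration 4: beta = 0.6, y = 1.2202 + 0.6*(1.2202 - 1.3384) = 1.1492
  grad(y) = -3.1048, v = y - alpha*grad = 1.3535
  prox(v) = soft_thresh(1.3535, 0.1935) = 1.16
f(x_4) = 3*1.16^2 - 10*1.16 + 2.94*|1.16| = -4.1528


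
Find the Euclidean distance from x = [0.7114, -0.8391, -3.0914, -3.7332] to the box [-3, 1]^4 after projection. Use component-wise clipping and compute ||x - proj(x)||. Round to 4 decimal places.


Project each component onto [-3, 1].
clip(0.7114) = 0.7114, clip(-0.8391) = -0.8391, clip(-3.0914) = -3.0, clip(-3.7332) = -3.0
Projection = [0.7114, -0.8391, -3.0, -3.0]
Squared diffs: [0.0, 0.0, 0.0084, 0.5376]
Distance = sqrt(0.546) = 0.7389


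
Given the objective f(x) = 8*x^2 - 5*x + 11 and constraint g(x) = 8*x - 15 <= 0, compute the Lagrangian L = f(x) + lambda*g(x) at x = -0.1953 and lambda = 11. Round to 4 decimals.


Step 1: Evaluate f(x).
f(-0.1953) = 8*(-0.1953)^2 - 5*(-0.1953) + 11 = 12.2816
Step 2: Evaluate g(x).
g(-0.1953) = 8*-0.1953 - 15 = -16.5624
Step 3: Compute Lagrangian.
L = 12.2816 + 11*-16.5624 = -169.9048


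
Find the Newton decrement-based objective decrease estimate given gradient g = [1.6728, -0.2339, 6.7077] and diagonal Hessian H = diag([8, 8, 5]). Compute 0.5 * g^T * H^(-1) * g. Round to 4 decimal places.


Step 1: H is diagonal, so H^(-1) * g = [0.2091, -0.0292, 1.3415].
Step 2: g^T H^(-1) g = sum_i g_i^2 / H_ii
  = (1.6728)^2/8 + (-0.2339)^2/8 + (6.7077)^2/5
  = 0.3498 + 0.0068 + 8.9986 = 9.3553
Step 3: Objective decrease = 0.5 * g^T H^(-1) g = 4.6776


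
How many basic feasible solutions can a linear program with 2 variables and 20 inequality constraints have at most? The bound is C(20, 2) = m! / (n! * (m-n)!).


Each vertex corresponds to some choice of n active constraints out of m, so the number of vertices is at most C(m, n) = m! / (n!(m-n)!).
m = 20, n = 2
Numerator: 20 * 19
Denominator: 2! = 2
C(20, 2) = 190


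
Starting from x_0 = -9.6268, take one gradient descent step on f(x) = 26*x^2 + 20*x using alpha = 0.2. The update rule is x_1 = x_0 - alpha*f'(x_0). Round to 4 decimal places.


We compute the gradient at x_0 and apply the update.
f'(x) = 52*x + 20
f'(-9.6268) = 52*-9.6268 + 20 = -480.5936
x_1 = -9.6268 - 0.2*-480.5936 = 86.4919


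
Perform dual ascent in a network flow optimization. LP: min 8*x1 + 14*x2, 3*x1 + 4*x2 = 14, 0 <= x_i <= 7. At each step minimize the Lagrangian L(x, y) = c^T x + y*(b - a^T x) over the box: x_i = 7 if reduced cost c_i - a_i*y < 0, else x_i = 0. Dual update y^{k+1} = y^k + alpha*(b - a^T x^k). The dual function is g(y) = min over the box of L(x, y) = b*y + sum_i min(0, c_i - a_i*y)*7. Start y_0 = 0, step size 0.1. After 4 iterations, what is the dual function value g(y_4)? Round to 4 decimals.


Dual ascent for LP: min 8*x1 + 14*x2, 3*x1 + 4*x2 = 14, 0 <= x_i <= 7
Step 1: y^k = 0.0, reduced costs: (8.0, 14.0)
  x^k = (0.0, 0.0), subgradient = b - a^T x = 14.0
  y^{k+1} = 0.0 + 0.1*14.0 = 1.4
Step 2: y^k = 1.4, reduced costs: (3.8, 8.4)
  x^k = (0.0, 0.0), subgradient = b - a^T x = 14.0
  y^{k+1} = 1.4 + 0.1*14.0 = 2.8
Step 3: y^k = 2.8, reduced costs: (-0.4, 2.8)
  x^k = (7.0, 0.0), subgradient = b - a^T x = -7.0
  y^{k+1} = 2.8 + 0.1*-7.0 = 2.1
Step 4: y^k = 2.1, reduced costs: (1.7, 5.6)
  x^k = (0.0, 0.0), subgradient = b - a^T x = 14.0
  y^{k+1} = 2.1 + 0.1*14.0 = 3.5
Dual objective at y_4 = 3.5: reduced costs (-2.5, 0.0), box minimizer x = (7.0, 0.0)
g(y_4) = b*y + (c1 - a1*y)*x1 + (c2 - a2*y)*x2 = 14*3.5 + (-2.5)*7.0 + 0.0*0.0 = 49.0 - 17.5 + 0.0 = 31.5


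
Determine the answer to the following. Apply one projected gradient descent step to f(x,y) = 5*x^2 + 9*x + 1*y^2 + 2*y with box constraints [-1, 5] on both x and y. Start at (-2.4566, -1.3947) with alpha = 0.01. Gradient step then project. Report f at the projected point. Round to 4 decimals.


Step 1: Compute gradient at (-2.4566, -1.3947).
grad_x = 2*5*-2.4566 + 9 = -15.566
grad_y = 2*1*-1.3947 + 2 = -0.7894
Step 2: Gradient step.
x_raw = -2.4566 - 0.01*-15.566 = -2.3009
y_raw = -1.3947 - 0.01*-0.7894 = -1.3868
Step 3: Project onto [-1, 5].
x_proj = clip(-2.3009) = -1.0
y_proj = clip(-1.3868) = -1.0
Step 4: Evaluate f.
f(-1.0, -1.0) = -5.0


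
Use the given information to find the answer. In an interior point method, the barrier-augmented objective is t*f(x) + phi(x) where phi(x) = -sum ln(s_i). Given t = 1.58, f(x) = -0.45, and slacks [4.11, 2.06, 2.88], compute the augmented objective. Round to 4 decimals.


Step 1: Compute log-barrier.
ln values: [1.4134, 0.7227, 1.0578]
phi = -(1.4134 + 0.7227 + 1.0578) = -3.1939
Step 2: Compute augmented objective.
t*f(x) = 1.58*-0.45 = -0.711
Total = -0.711 - 3.1939 = -3.9049


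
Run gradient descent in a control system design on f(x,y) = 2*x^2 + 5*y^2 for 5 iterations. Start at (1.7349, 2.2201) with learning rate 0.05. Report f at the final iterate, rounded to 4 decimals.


Gradient descent on f(x,y) = 2*x^2 + 5*y^2.
Starting point: (1.7349, 2.2201), alpha = 0.05
Step 1: grad_x = 2*2*1.7349 = 6.9396, grad_y = 2*5*2.2201 = 22.201
  x_1 = 1.7349 - 0.05*6.9396 = 1.3879
  y_1 = 2.2201 - 0.05*22.201 = 1.1101
Step 2: grad_x = 2*2*1.3879 = 5.5517, grad_y = 2*5*1.1101 = 11.1005
  x_2 = 1.3879 - 0.05*5.5517 = 1.1103
  y_2 = 1.1101 - 0.05*11.1005 = 0.555
Step 3: grad_x = 2*2*1.1103 = 4.4413, grad_y = 2*5*0.555 = 5.5503
  x_3 = 1.1103 - 0.05*4.4413 = 0.8883
  y_3 = 0.555 - 0.05*5.5503 = 0.2775
Step 4: grad_x = 2*2*0.8883 = 3.5531, grad_y = 2*5*0.2775 = 2.7751
  x_4 = 0.8883 - 0.05*3.5531 = 0.7106
  y_4 = 0.2775 - 0.05*2.7751 = 0.1388
Step 5: grad_x = 2*2*0.7106 = 2.8425, grad_y = 2*5*0.1388 = 1.3876
  x_5 = 0.7106 - 0.05*2.8425 = 0.5685
  y_5 = 0.1388 - 0.05*1.3876 = 0.0694
f(0.5685, 0.0694) = 2*0.5685^2 + 5*0.0694^2 = 0.6704


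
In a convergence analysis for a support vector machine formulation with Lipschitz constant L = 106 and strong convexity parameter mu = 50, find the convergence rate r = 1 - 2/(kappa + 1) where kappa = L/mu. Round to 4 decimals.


Step 1: Compute the condition number.
kappa = L/mu = 106/50 = 2.12
Step 2: Compute the convergence rate.
r = 1 - 2/(kappa + 1) = 1 - 2*mu/(L + mu) = (L - mu)/(L + mu) = 56/156 = 0.359


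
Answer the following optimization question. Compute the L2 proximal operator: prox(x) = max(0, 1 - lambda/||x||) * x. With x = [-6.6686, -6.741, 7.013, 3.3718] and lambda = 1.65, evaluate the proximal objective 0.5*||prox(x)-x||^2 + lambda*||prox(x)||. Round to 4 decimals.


Step 1: Compute ||x||.
||x|| = 12.2663
Step 2: Compute scaling factor.
scale = max(0, 1 - 1.65/12.2663) = 0.8655
Step 3: prox(x) = [-5.7716, -5.8342, 6.0696, 2.9182]
||prox(x)|| = 10.6163
Step 4: Proximal objective.
0.5*||prox-x||^2 = 1.3613
lambda*||prox|| = 17.5169
Total = 18.8782


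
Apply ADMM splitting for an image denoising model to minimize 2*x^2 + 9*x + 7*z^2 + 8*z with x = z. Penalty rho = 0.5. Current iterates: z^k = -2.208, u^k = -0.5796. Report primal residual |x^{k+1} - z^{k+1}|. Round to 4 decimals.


ADMM iteration with rho = 0.5, z^k = -2.208, u^k = -0.5796
Step 1: x-update.
Minimize 2*x^2 + 9*x + (0.5/2)*(x + 2.208 - 0.5796)^2
FOC: (2*2 + 0.5)*x = -9 + 0.5*(-2.208 + 0.5796)
x^{k+1} = -2.1809
Step 2: z-update.
Minimize 7*z^2 + 8*z + (0.5/2)*(-2.1809 - z - 0.5796)^2
FOC: (2*7 + 0.5)*z = -8 + 0.5*(-2.1809 - 0.5796)
z^{k+1} = -0.6469
Step 3: u-update.
u^{k+1} = -0.5796 - 2.1809 + 0.6469 = -2.1136
Step 4: Primal residual = |-2.1809 + 0.6469| = 1.534


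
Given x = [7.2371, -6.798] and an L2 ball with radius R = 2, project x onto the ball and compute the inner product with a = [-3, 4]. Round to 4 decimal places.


Step 1: Compute ||x|| (intermediates to 6 decimals).
||x|| = sqrt(7.2371^2 + (-6.798)^2) = 9.92917
Step 2: Project.
Since ||x|| > R, scale = R/||x|| = 2/9.92917 = 0.201427, proj(x) = scale * x
proj(x) = [1.457747, -1.369301]
Step 3: Dot product.
a^T * proj(x) = -3*1.457747 + 4*(-1.369301) = -9.8504


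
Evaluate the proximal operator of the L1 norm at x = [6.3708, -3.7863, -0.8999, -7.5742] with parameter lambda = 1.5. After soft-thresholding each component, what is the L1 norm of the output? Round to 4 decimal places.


Soft-thresholding with lambda = 1.5:
prox(6.3708) = sign(6.3708)*max(|6.3708| - 1.5, 0) = 4.8708
prox(-3.7863) = sign(-3.7863)*max(|-3.7863| - 1.5, 0) = -2.2863
prox(-0.8999) = sign(-0.8999)*max(|-0.8999| - 1.5, 0) = 0.0
prox(-7.5742) = sign(-7.5742)*max(|-7.5742| - 1.5, 0) = -6.0742
prox(x) = [4.8708, -2.2863, 0.0, -6.0742]
||prox(x)||_1 = 4.8708 + 2.2863 + 0.0 + 6.0742 = 13.2313


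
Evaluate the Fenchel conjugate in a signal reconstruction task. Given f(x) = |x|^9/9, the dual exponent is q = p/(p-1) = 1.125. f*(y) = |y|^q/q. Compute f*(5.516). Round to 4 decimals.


The conjugate exponent q satisfies 1/p + 1/q = 1.
p = 9, so q = 9/(9 - 1) = 1.125
|y|^q = 5.516^1.125 = 6.8285
f*(5.516) = 6.8285 / 1.125 = 6.0698


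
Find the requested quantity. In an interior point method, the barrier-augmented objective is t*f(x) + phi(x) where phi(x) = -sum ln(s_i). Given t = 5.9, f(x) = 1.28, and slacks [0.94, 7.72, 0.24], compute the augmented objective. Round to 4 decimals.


Step 1: Compute log-barrier.
ln values: [-0.0619, 2.0438, -1.4271]
phi = -(-0.0619 + 2.0438 - 1.4271) = -0.5548
Step 2: Compute augmented objective.
t*f(x) = 5.9*1.28 = 7.552
Total = 7.552 - 0.5548 = 6.9972


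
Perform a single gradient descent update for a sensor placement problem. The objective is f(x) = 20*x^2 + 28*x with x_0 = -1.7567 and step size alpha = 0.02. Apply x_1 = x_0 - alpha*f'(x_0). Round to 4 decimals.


We compute the gradient at x_0 and apply the update.
f'(x) = 40*x + 28
f'(-1.7567) = 40*-1.7567 + 28 = -42.268
x_1 = -1.7567 - 0.02*-42.268 = -0.9113


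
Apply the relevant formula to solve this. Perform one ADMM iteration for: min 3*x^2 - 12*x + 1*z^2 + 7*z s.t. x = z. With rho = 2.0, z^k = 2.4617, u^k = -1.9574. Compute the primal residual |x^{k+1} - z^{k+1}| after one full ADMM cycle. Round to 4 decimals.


ADMM iteration with rho = 2.0, z^k = 2.4617, u^k = -1.9574
Step 1: x-update.
Minimize 3*x^2 - 12*x + (2.0/2)*(x - 2.4617 - 1.9574)^2
FOC: (2*3 + 2.0)*x = 12 + 2.0*(2.4617 + 1.9574)
x^{k+1} = 2.6048
Step 2: z-update.
Minimize 1*z^2 + 7*z + (2.0/2)*(2.6048 - z - 1.9574)^2
FOC: (2*1 + 2.0)*z = -7 + 2.0*(2.6048 - 1.9574)
z^{k+1} = -1.4263
Step 3: u-update.
u^{k+1} = -1.9574 + 2.6048 + 1.4263 = 2.0737
Step 4: Primal residual = |2.6048 + 1.4263| = 4.0311


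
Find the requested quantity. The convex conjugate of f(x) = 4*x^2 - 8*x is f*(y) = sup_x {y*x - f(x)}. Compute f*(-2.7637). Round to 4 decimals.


f*(y) = sup_x {y*x - a*x^2 - b*x} = sup_x {(y-b)*x - a*x^2}
FOC: (y - b) - 2a*x = 0 => x* = (y - b)/(2a)
x* = (-2.7637 + 8)/(2*4) = 0.6545
f*(-2.7637) = (y-b)^2/(4a) = (-2.7637 + 8)^2/(4*4)
= 27.4188/16 = 1.7137


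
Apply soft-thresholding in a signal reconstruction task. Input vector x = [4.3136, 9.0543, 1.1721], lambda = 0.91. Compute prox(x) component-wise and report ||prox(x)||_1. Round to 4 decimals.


Soft-thresholding with lambda = 0.91:
prox(4.3136) = sign(4.3136)*max(|4.3136| - 0.91, 0) = 3.4036
prox(9.0543) = sign(9.0543)*max(|9.0543| - 0.91, 0) = 8.1443
prox(1.1721) = sign(1.1721)*max(|1.1721| - 0.91, 0) = 0.2621
prox(x) = [3.4036, 8.1443, 0.2621]
||prox(x)||_1 = 3.4036 + 8.1443 + 0.2621 = 11.81


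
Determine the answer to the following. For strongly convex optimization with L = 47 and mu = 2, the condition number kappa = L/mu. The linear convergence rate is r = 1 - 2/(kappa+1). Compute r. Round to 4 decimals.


Step 1: Compute the condition number.
kappa = L/mu = 47/2 = 23.5
Step 2: Compute the convergence rate.
r = 1 - 2/(kappa + 1) = 1 - 2*mu/(L + mu) = (L - mu)/(L + mu) = 45/49 = 0.9184


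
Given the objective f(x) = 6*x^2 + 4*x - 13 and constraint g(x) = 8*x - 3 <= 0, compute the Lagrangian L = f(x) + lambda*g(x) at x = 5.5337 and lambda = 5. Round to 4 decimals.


Step 1: Evaluate f(x).
f(5.5337) = 6*5.5337^2 + 4*5.5337 - 13 = 192.8658
Step 2: Evaluate g(x).
g(5.5337) = 8*5.5337 - 3 = 41.2696
Step 3: Compute Lagrangian.
L = 192.8658 + 5*41.2696 = 399.2138


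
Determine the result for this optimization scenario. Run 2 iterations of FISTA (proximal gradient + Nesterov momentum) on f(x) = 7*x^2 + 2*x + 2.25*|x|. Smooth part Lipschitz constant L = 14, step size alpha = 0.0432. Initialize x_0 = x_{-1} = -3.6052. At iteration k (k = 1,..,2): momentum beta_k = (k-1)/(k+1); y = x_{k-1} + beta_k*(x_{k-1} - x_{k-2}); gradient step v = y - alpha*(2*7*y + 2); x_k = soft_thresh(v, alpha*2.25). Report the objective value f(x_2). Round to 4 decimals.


FISTA on f(x) = 7*x^2 + 2*x + 2.25*|x|
L = 14, alpha = 0.0432
Iteration 1: beta = 0.0, y = -3.6052 + 0.0*(-3.6052 + 3.6052) = -3.6052
  grad(y) = -48.4728, v = y - alpha*grad = -1.5112
  prox(v) = soft_thresh(-1.5112, 0.0972) = -1.414
Iteration 2: beta = 0.3333, y = -1.414 + 0.3333*(-1.414 + 3.6052) = -0.6836
  grad(y) = -7.5699, v = y - alpha*grad = -0.3565
  prox(v) = soft_thresh(-0.3565, 0.0972) = -0.2593
f(x_2) = 7*(-0.2593)^2 + 2*(-0.2593) + 2.25*|-0.2593| = 0.5357


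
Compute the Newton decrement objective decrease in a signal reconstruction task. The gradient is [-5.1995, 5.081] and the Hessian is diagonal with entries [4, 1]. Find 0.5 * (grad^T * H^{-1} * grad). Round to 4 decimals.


Step 1: H is diagonal, so H^(-1) * g = [-1.2999, 5.081].
Step 2: g^T H^(-1) g = sum_i g_i^2 / H_ii
  = (-5.1995)^2/4 + (5.081)^2/1
  = 6.7587 + 25.8166 = 32.5753
Step 3: Objective decrease = 0.5 * g^T H^(-1) g = 16.2876


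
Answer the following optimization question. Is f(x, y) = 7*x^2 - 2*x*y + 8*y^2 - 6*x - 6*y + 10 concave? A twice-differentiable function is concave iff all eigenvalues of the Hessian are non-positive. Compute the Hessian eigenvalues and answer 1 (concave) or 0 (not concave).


The Hessian of f(x,y) = 7*x^2 - 2*x*y + 8*y^2 - 6*x - 6*y + 10 is:
H = [[14, -2], [-2, 16]]
Trace = 14 + 16 = 30
Determinant = 14*16 - (-2)^2 = 220
Discriminant = (30)^2 - 4*220 = 20.0
Eigenvalues: lambda_1 = 12.7639, lambda_2 = 17.2361
The function is not concave.

0


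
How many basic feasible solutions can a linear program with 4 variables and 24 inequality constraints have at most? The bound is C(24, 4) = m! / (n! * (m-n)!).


Each vertex corresponds to some choice of n active constraints out of m, so the number of vertices is at most C(m, n) = m! / (n!(m-n)!).
m = 24, n = 4
Numerator: 24 * 23 * 22 * 21
Denominator: 4! = 24
C(24, 4) = 10626


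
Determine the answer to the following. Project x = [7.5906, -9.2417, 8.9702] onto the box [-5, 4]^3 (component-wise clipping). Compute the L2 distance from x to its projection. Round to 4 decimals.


Project each component onto [-5, 4].
clip(7.5906) = 4.0, clip(-9.2417) = -5.0, clip(8.9702) = 4.0
Projection = [4.0, -5.0, 4.0]
Squared diffs: [12.8924, 17.992, 24.7029]
Distance = sqrt(55.5873) = 7.4557


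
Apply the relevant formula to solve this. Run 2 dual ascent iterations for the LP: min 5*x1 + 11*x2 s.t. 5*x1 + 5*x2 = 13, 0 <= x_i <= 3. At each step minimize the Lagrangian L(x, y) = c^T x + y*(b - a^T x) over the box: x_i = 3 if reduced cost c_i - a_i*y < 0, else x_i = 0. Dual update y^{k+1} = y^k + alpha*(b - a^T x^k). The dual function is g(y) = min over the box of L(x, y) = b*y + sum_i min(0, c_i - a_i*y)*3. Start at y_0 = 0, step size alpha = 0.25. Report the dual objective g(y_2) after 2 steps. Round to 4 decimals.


Dual ascent for LP: min 5*x1 + 11*x2, 5*x1 + 5*x2 = 13, 0 <= x_i <= 3
Step 1: y^k = 0.0, reduced costs: (5.0, 11.0)
  x^k = (0.0, 0.0), subgradient = b - a^T x = 13.0
  y^{k+1} = 0.0 + 0.25*13.0 = 3.25
Step 2: y^k = 3.25, reduced costs: (-11.25, -5.25)
  x^k = (3.0, 3.0), subgradient = b - a^T x = -17.0
  y^{k+1} = 3.25 + 0.25*-17.0 = -1.0
Dual objective at y_2 = -1.0: reduced costs (10.0, 16.0), box minimizer x = (0.0, 0.0)
g(y_2) = b*y + (c1 - a1*y)*x1 + (c2 - a2*y)*x2 = 13*(-1.0) + 10.0*0.0 + 16.0*0.0 = -13.0 + 0.0 + 0.0 = -13.0


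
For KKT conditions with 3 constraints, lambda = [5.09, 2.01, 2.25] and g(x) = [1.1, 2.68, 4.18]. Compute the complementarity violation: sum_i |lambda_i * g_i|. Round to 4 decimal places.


KKT complementary slackness check:
lambda_1 * g_1 = 5.09 * 1.1 = 5.599
lambda_2 * g_2 = 2.01 * 2.68 = 5.3868
lambda_3 * g_3 = 2.25 * 4.18 = 9.405
Total violation = 5.599 + 5.3868 + 9.405 = 20.3908


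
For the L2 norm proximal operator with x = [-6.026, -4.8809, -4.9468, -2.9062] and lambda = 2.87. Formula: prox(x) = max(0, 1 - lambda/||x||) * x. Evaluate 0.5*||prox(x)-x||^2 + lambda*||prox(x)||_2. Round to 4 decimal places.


Step 1: Compute ||x||.
||x|| = 9.6464
Step 2: Compute scaling factor.
scale = max(0, 1 - 2.87/9.6464) = 0.7025
Step 3: prox(x) = [-4.2331, -3.4287, -3.475, -2.0415]
||prox(x)|| = 6.7764
Step 4: Proximal objective.
0.5*||prox-x||^2 = 4.1185
lambda*||prox|| = 19.4483
Total = 23.5667


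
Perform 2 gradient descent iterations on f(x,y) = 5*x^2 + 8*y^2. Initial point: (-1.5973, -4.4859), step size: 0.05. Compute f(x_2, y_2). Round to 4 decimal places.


Gradient descent on f(x,y) = 5*x^2 + 8*y^2.
Starting point: (-1.5973, -4.4859), alpha = 0.05
Step 1: grad_x = 2*5*-1.5973 = -15.973, grad_y = 2*8*-4.4859 = -71.7744
  x_1 = -1.5973 - 0.05*-15.973 = -0.7987
  y_1 = -4.4859 - 0.05*-71.7744 = -0.8972
Step 2: grad_x = 2*5*-0.7987 = -7.9865, grad_y = 2*8*-0.8972 = -14.3549
  x_2 = -0.7987 - 0.05*-7.9865 = -0.3993
  y_2 = -0.8972 - 0.05*-14.3549 = -0.1794
f(-0.3993, -0.1794) = 5*(-0.3993)^2 + 8*(-0.1794)^2 = 1.0549


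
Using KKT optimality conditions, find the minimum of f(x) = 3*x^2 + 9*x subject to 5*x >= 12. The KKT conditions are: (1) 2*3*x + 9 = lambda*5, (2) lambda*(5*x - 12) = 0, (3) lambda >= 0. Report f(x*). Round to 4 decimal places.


Step 1: Try lambda = 0 (constraint inactive).
x_unc = -9/(2*3) = -1.5
Check: 5*-1.5 = -7.5 < 12 -- violated!
Step 2: Constraint must be active: 5*x = 12
x* = 12/5 = 2.4
lambda = (2*3*2.4 + 9)/5 = 4.68
Step 3: Compute optimal value.
f(x*) = 3*2.4^2 + 9*2.4 = 38.88


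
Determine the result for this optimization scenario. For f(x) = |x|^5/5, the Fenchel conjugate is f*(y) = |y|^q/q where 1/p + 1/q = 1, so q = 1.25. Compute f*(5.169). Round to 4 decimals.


The conjugate exponent q satisfies 1/p + 1/q = 1.
p = 5, so q = 5/(5 - 1) = 1.25
|y|^q = 5.169^1.25 = 7.794
f*(5.169) = 7.794 / 1.25 = 6.2352


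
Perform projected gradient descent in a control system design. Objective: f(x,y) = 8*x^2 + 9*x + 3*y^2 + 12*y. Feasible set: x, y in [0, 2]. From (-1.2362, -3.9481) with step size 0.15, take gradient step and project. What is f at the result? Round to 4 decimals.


Step 1: Compute gradient at (-1.2362, -3.9481).
grad_x = 2*8*-1.2362 + 9 = -10.7792
grad_y = 2*3*-3.9481 + 12 = -11.6886
Step 2: Gradient step.
x_raw = -1.2362 - 0.15*-10.7792 = 0.3807
y_raw = -3.9481 - 0.15*-11.6886 = -2.1948
Step 3: Project onto [0, 2].
x_proj = clip(0.3807) = 0.3807
y_proj = clip(-2.1948) = 0.0
Step 4: Evaluate f.
f(0.3807, 0.0) = 4.5855


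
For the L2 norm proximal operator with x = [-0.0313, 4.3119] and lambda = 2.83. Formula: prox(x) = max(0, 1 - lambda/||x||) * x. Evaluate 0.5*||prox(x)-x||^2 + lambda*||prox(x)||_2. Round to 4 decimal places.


Step 1: Compute ||x||.
||x|| = 4.312
Step 2: Compute scaling factor.
scale = max(0, 1 - 2.83/4.312) = 0.3437
Step 3: prox(x) = [-0.0108, 1.482]
||prox(x)|| = 1.482
Step 4: Proximal objective.
0.5*||prox-x||^2 = 4.0045
lambda*||prox|| = 4.1941
Total = 8.1985


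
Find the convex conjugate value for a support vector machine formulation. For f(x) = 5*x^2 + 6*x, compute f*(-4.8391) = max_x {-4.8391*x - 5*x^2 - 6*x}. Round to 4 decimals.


f*(y) = sup_x {y*x - a*x^2 - b*x} = sup_x {(y-b)*x - a*x^2}
FOC: (y - b) - 2a*x = 0 => x* = (y - b)/(2a)
x* = (-4.8391 - 6)/(2*5) = -1.0839
f*(-4.8391) = (y-b)^2/(4a) = (-4.8391 - 6)^2/(4*5)
= 117.4861/20 = 5.8743


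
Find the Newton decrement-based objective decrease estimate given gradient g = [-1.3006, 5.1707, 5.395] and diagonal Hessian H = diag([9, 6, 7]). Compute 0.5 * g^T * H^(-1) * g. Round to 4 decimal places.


Step 1: H is diagonal, so H^(-1) * g = [-0.1445, 0.8618, 0.7707].
Step 2: g^T H^(-1) g = sum_i g_i^2 / H_ii
  = (-1.3006)^2/9 + (5.1707)^2/6 + (5.395)^2/7
  = 0.188 + 4.456 + 4.158 = 8.802
Step 3: Objective decrease = 0.5 * g^T H^(-1) g = 4.401


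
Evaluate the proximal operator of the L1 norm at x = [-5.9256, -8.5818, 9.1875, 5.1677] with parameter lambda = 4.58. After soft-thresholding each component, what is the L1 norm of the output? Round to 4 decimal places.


Soft-thresholding with lambda = 4.58:
prox(-5.9256) = sign(-5.9256)*max(|-5.9256| - 4.58, 0) = -1.3456
prox(-8.5818) = sign(-8.5818)*max(|-8.5818| - 4.58, 0) = -4.0018
prox(9.1875) = sign(9.1875)*max(|9.1875| - 4.58, 0) = 4.6075
prox(5.1677) = sign(5.1677)*max(|5.1677| - 4.58, 0) = 0.5877
prox(x) = [-1.3456, -4.0018, 4.6075, 0.5877]
||prox(x)||_1 = 1.3456 + 4.0018 + 4.6075 + 0.5877 = 10.5426


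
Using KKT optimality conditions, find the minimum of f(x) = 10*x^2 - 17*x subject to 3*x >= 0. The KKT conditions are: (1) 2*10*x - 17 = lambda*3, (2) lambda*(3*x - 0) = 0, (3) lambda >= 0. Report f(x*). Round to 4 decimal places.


Step 1: Try lambda = 0 (constraint inactive).
Stationarity: 2*10*x - 17 = 0
x* = 17/(2*10) = 0.85
Check constraint: 3*0.85 = 2.55 >= 0 -- satisfied.
Step 2: Compute optimal value.
f(x*) = 10*0.85^2 - 17*0.85 = -7.225


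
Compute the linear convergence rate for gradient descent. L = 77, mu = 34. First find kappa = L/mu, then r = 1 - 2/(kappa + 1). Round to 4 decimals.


Step 1: Compute the condition number.
kappa = L/mu = 77/34 = 2.2647
Step 2: Compute the convergence rate.
r = 1 - 2/(kappa + 1) = 1 - 2*mu/(L + mu) = (L - mu)/(L + mu) = 43/111 = 0.3874


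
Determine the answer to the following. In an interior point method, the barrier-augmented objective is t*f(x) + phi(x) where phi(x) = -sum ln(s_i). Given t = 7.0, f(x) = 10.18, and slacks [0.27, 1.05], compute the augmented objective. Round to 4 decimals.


Step 1: Compute log-barrier.
ln values: [-1.3093, 0.0488]
phi = -(-1.3093 + 0.0488) = 1.2605
Step 2: Compute augmented objective.
t*f(x) = 7.0*10.18 = 71.26
Total = 71.26 + 1.2605 = 72.5205


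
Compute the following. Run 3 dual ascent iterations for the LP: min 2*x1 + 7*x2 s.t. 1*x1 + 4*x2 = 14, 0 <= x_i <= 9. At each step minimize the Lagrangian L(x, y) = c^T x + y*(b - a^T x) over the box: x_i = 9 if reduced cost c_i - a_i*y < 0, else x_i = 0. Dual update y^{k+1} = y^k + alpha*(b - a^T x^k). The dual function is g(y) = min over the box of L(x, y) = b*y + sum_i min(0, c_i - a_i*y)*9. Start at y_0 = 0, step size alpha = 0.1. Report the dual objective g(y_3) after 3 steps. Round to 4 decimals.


Dual ascent for LP: min 2*x1 + 7*x2, 1*x1 + 4*x2 = 14, 0 <= x_i <= 9
Step 1: y^k = 0.0, reduced costs: (2.0, 7.0)
  x^k = (0.0, 0.0), subgradient = b - a^T x = 14.0
  y^{k+1} = 0.0 + 0.1*14.0 = 1.4
Step 2: y^k = 1.4, reduced costs: (0.6, 1.4)
  x^k = (0.0, 0.0), subgradient = b - a^T x = 14.0
  y^{k+1} = 1.4 + 0.1*14.0 = 2.8
Step 3: y^k = 2.8, reduced costs: (-0.8, -4.2)
  x^k = (9.0, 9.0), subgradient = b - a^T x = -31.0
  y^{k+1} = 2.8 + 0.1*-31.0 = -0.3
Dual objective at y_3 = -0.3: reduced costs (2.3, 8.2), box minimizer x = (0.0, 0.0)
g(y_3) = b*y + (c1 - a1*y)*x1 + (c2 - a2*y)*x2 = 14*(-0.3) + 2.3*0.0 + 8.2*0.0 = -4.2 + 0.0 + 0.0 = -4.2


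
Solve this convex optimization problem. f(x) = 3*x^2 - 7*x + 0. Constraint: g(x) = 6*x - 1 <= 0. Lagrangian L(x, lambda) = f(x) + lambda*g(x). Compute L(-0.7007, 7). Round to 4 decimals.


Step 1: Evaluate f(x).
f(-0.7007) = 3*(-0.7007)^2 - 7*(-0.7007) + 0 = 6.3778
Step 2: Evaluate g(x).
g(-0.7007) = 6*-0.7007 - 1 = -5.2042
Step 3: Compute Lagrangian.
L = 6.3778 + 7*-5.2042 = -30.0516


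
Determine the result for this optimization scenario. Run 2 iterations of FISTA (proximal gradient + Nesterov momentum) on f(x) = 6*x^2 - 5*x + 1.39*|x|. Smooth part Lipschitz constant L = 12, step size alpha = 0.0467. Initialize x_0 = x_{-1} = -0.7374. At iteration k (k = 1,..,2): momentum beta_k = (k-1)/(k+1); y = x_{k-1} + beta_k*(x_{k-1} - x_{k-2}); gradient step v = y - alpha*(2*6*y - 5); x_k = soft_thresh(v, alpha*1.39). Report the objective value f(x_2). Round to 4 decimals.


FISTA on f(x) = 6*x^2 - 5*x + 1.39*|x|
L = 12, alpha = 0.0467
Iteration 1: beta = 0.0, y = -0.7374 + 0.0*(-0.7374 + 0.7374) = -0.7374
  grad(y) = -13.8488, v = y - alpha*grad = -0.0907
  prox(v) = soft_thresh(-0.0907, 0.0649) = -0.0257
Iteration 2: beta = 0.3333, y = -0.0257 + 0.3333*(-0.0257 + 0.7374) = 0.2115
  grad(y) = -2.4624, v = y - alpha*grad = 0.3265
  prox(v) = soft_thresh(0.3265, 0.0649) = 0.2615
f(x_2) = 6*0.2615^2 - 5*0.2615 + 1.39*|0.2615| = -0.5337


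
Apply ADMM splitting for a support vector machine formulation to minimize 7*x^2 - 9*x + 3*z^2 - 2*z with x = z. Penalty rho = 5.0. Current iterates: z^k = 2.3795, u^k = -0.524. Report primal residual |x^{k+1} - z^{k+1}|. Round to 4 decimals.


ADMM iteration with rho = 5.0, z^k = 2.3795, u^k = -0.524
Step 1: x-update.
Minimize 7*x^2 - 9*x + (5.0/2)*(x - 2.3795 - 0.524)^2
FOC: (2*7 + 5.0)*x = 9 + 5.0*(2.3795 + 0.524)
x^{k+1} = 1.2378
Step 2: z-update.
Minimize 3*z^2 - 2*z + (5.0/2)*(1.2378 - z - 0.524)^2
FOC: (2*3 + 5.0)*z = 2 + 5.0*(1.2378 - 0.524)
z^{k+1} = 0.5063
Step 3: u-update.
u^{k+1} = -0.524 + 1.2378 - 0.5063 = 0.2075
Step 4: Primal residual = |1.2378 - 0.5063| = 0.7315


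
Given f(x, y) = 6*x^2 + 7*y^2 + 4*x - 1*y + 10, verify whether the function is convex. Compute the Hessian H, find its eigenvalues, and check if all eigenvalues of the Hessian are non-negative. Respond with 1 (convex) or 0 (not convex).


The Hessian of f(x,y) = 6*x^2 + 7*y^2 + 4*x - 1*y + 10 is:
H = [[12, 0], [0, 14]]
Trace = 12 + 14 = 26
Determinant = 12*14 - (0)^2 = 168
Discriminant = (26)^2 - 4*168 = 4.0
Eigenvalues: lambda_1 = 12.0, lambda_2 = 14.0
The function is convex.

1


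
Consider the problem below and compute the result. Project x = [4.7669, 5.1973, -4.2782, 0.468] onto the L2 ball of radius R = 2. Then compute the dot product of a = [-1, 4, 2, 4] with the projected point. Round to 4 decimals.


Step 1: Compute ||x|| (intermediates to 6 decimals).
||x|| = sqrt(4.7669^2 + 5.1973^2 + (-4.2782)^2 + 0.468^2) = 8.261797
Step 2: Project.
Since ||x|| > R, scale = R/||x|| = 2/8.261797 = 0.242078, proj(x) = scale * x
proj(x) = [1.153962, 1.258152, -1.035658, 0.113293]
Step 3: Dot product.
a^T * proj(x) = -1*1.153962 + 4*1.258152 + 2*(-1.035658) + 4*0.113293 = 2.2605


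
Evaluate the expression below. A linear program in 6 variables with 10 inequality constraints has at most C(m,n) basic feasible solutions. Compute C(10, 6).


Each vertex corresponds to some choice of n active constraints out of m, so the number of vertices is at most C(m, n) = m! / (n!(m-n)!).
m = 10, n = 6
Numerator: 10 * 9 * 8 * 7 * 6 * 5
Denominator: 6! = 720
C(10, 6) = 210


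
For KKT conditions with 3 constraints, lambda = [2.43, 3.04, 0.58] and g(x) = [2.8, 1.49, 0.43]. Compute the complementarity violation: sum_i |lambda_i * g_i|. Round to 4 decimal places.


KKT complementary slackness check:
lambda_1 * g_1 = 2.43 * 2.8 = 6.804
lambda_2 * g_2 = 3.04 * 1.49 = 4.5296
lambda_3 * g_3 = 0.58 * 0.43 = 0.2494
Total violation = 6.804 + 4.5296 + 0.2494 = 11.583


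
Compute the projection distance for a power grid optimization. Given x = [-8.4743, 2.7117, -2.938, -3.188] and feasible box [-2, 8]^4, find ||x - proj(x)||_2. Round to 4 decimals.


Project each component onto [-2, 8].
clip(-8.4743) = -2.0, clip(2.7117) = 2.7117, clip(-2.938) = -2.0, clip(-3.188) = -2.0
Projection = [-2.0, 2.7117, -2.0, -2.0]
Squared diffs: [41.9166, 0.0, 0.8798, 1.4113]
Distance = sqrt(44.2077) = 6.6489


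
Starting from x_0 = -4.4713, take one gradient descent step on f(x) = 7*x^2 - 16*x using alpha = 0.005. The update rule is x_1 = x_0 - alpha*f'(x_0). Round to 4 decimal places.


We compute the gradient at x_0 and apply the update.
f'(x) = 14*x - 16
f'(-4.4713) = 14*-4.4713 - 16 = -78.5982
x_1 = -4.4713 - 0.005*-78.5982 = -4.0783


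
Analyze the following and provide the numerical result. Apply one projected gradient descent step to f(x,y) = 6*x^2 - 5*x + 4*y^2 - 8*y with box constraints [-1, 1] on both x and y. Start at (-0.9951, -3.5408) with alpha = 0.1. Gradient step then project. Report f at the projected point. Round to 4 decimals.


Step 1: Compute gradient at (-0.9951, -3.5408).
grad_x = 2*6*-0.9951 - 5 = -16.9412
grad_y = 2*4*-3.5408 - 8 = -36.3264
Step 2: Gradient step.
x_raw = -0.9951 - 0.1*-16.9412 = 0.699
y_raw = -3.5408 - 0.1*-36.3264 = 0.0918
Step 3: Project onto [-1, 1].
x_proj = clip(0.699) = 0.699
y_proj = clip(0.0918) = 0.0918
Step 4: Evaluate f.
f(0.699, 0.0918) = -1.2643


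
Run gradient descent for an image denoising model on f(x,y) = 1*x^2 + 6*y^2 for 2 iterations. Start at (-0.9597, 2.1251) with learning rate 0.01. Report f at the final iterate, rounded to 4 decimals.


Gradient descent on f(x,y) = 1*x^2 + 6*y^2.
Starting point: (-0.9597, 2.1251), alpha = 0.01
Step 1: grad_x = 2*1*-0.9597 = -1.9194, grad_y = 2*6*2.1251 = 25.5012
  x_1 = -0.9597 - 0.01*-1.9194 = -0.9405
  y_1 = 2.1251 - 0.01*25.5012 = 1.8701
Step 2: grad_x = 2*1*-0.9405 = -1.881, grad_y = 2*6*1.8701 = 22.4411
  x_2 = -0.9405 - 0.01*-1.881 = -0.9217
  y_2 = 1.8701 - 0.01*22.4411 = 1.6457
f(-0.9217, 1.6457) = 1*(-0.9217)^2 + 6*1.6457^2 = 17.099


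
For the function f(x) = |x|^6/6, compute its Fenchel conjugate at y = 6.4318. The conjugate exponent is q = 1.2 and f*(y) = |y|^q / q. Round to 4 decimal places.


The conjugate exponent q satisfies 1/p + 1/q = 1.
p = 6, so q = 6/(6 - 1) = 1.2
|y|^q = 6.4318^1.2 = 9.3325
f*(6.4318) = 9.3325 / 1.2 = 7.7771


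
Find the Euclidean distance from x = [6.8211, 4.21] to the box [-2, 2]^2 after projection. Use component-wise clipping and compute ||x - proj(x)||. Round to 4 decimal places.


Project each component onto [-2, 2].
clip(6.8211) = 2.0, clip(4.21) = 2.0
Projection = [2.0, 2.0]
Squared diffs: [23.243, 4.8841]
Distance = sqrt(28.1271) = 5.3035


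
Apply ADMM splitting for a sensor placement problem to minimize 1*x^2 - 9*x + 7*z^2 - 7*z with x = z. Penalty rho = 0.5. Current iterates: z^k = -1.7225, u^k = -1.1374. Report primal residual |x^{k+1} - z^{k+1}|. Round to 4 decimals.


ADMM iteration with rho = 0.5, z^k = -1.7225, u^k = -1.1374
Step 1: x-update.
Minimize 1*x^2 - 9*x + (0.5/2)*(x + 1.7225 - 1.1374)^2
FOC: (2*1 + 0.5)*x = 9 + 0.5*(-1.7225 + 1.1374)
x^{k+1} = 3.483
Step 2: z-update.
Minimize 7*z^2 - 7*z + (0.5/2)*(3.483 - z - 1.1374)^2
FOC: (2*7 + 0.5)*z = 7 + 0.5*(3.483 - 1.1374)
z^{k+1} = 0.5636
Step 3: u-update.
u^{k+1} = -1.1374 + 3.483 - 0.5636 = 1.7819
Step 4: Primal residual = |3.483 - 0.5636| = 2.9193


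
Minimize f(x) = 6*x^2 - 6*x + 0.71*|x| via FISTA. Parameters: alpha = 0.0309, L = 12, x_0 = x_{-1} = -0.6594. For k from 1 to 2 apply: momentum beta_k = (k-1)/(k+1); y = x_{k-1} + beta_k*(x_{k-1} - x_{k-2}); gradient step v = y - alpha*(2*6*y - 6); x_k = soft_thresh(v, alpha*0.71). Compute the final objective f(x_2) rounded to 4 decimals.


FISTA on f(x) = 6*x^2 - 6*x + 0.71*|x|
L = 12, alpha = 0.0309
Iteration 1: beta = 0.0, y = -0.6594 + 0.0*(-0.6594 + 0.6594) = -0.6594
  grad(y) = -13.9128, v = y - alpha*grad = -0.2295
  prox(v) = soft_thresh(-0.2295, 0.0219) = -0.2076
Iteration 2: beta = 0.3333, y = -0.2076 + 0.3333*(-0.2076 + 0.6594) = -0.0569
  grad(y) = -6.6833, v = y - alpha*grad = 0.1496
  prox(v) = soft_thresh(0.1496, 0.0219) = 0.1276
f(x_2) = 6*0.1276^2 - 6*0.1276 + 0.71*|0.1276| = -0.5774


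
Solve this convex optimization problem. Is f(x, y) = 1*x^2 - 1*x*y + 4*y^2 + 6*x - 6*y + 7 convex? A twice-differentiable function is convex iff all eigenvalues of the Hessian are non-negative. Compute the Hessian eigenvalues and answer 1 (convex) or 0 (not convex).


The Hessian of f(x,y) = 1*x^2 - 1*x*y + 4*y^2 + 6*x - 6*y + 7 is:
H = [[2, -1], [-1, 8]]
Trace = 2 + 8 = 10
Determinant = 2*8 - (-1)^2 = 15
Discriminant = (10)^2 - 4*15 = 40.0
Eigenvalues: lambda_1 = 1.8377, lambda_2 = 8.1623
The function is convex.

1


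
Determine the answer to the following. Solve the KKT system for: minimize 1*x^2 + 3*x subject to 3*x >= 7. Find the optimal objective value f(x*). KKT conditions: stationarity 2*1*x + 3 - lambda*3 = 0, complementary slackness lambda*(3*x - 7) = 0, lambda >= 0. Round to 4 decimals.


Step 1: Try lambda = 0 (constraint inactive).
x_unc = -3/(2*1) = -1.5
Check: 3*-1.5 = -4.5 < 7 -- violated!
Step 2: Constraint must be active: 3*x = 7
x* = 7/3 = 2.3333 (rounded; the exact value 7/3 is used below)
lambda = (2*1*(7/3) + 3)/3 = 2.5556
Step 3: Compute optimal value.
f(x*) = 1*(7/3)^2 + 3*(7/3) = 12.4444


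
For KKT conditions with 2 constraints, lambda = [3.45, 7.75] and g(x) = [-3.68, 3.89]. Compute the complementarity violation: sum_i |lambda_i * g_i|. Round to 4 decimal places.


KKT complementary slackness check:
lambda_1 * g_1 = 3.45 * -3.68 = -12.696
lambda_2 * g_2 = 7.75 * 3.89 = 30.1475
Total violation = 12.696 + 30.1475 = 42.8435


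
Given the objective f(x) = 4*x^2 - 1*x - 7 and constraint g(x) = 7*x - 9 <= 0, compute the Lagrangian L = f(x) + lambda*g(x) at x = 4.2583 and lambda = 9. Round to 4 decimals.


Step 1: Evaluate f(x).
f(4.2583) = 4*4.2583^2 - 1*4.2583 - 7 = 61.2742
Step 2: Evaluate g(x).
g(4.2583) = 7*4.2583 - 9 = 20.8081
Step 3: Compute Lagrangian.
L = 61.2742 + 9*20.8081 = 248.5471


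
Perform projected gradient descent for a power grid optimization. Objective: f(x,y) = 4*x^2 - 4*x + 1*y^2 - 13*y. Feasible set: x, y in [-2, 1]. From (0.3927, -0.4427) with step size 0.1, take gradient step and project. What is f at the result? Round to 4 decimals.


Step 1: Compute gradient at (0.3927, -0.4427).
grad_x = 2*4*0.3927 - 4 = -0.8584
grad_y = 2*1*-0.4427 - 13 = -13.8854
Step 2: Gradient step.
x_raw = 0.3927 - 0.1*-0.8584 = 0.4785
y_raw = -0.4427 - 0.1*-13.8854 = 0.9458
Step 3: Project onto [-2, 1].
x_proj = clip(0.4785) = 0.4785
y_proj = clip(0.9458) = 0.9458
Step 4: Evaluate f.
f(0.4785, 0.9458) = -12.3995


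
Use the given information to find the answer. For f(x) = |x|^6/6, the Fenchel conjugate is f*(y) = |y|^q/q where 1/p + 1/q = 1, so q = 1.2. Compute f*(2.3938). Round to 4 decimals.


The conjugate exponent q satisfies 1/p + 1/q = 1.
p = 6, so q = 6/(6 - 1) = 1.2
|y|^q = 2.3938^1.2 = 2.8504
f*(2.3938) = 2.8504 / 1.2 = 2.3753


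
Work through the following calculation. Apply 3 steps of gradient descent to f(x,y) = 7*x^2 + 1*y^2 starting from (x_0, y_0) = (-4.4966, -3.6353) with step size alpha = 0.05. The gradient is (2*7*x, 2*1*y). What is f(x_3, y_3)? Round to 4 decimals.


Gradient descent on f(x,y) = 7*x^2 + 1*y^2.
Starting point: (-4.4966, -3.6353), alpha = 0.05
Step 1: grad_x = 2*7*-4.4966 = -62.9524, grad_y = 2*1*-3.6353 = -7.2706
  x_1 = -4.4966 - 0.05*-62.9524 = -1.349
  y_1 = -3.6353 - 0.05*-7.2706 = -3.2718
Step 2: grad_x = 2*7*-1.349 = -18.8857, grad_y = 2*1*-3.2718 = -6.5435
  x_2 = -1.349 - 0.05*-18.8857 = -0.4047
  y_2 = -3.2718 - 0.05*-6.5435 = -2.9446
Step 3: grad_x = 2*7*-0.4047 = -5.6657, grad_y = 2*1*-2.9446 = -5.8892
  x_3 = -0.4047 - 0.05*-5.6657 = -0.1214
  y_3 = -2.9446 - 0.05*-5.8892 = -2.6501
f(-0.1214, -2.6501) = 7*(-0.1214)^2 + 1*(-2.6501)^2 = 7.1264


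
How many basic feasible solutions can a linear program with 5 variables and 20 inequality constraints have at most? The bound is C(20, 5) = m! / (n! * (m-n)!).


Each vertex corresponds to some choice of n active constraints out of m, so the number of vertices is at most C(m, n) = m! / (n!(m-n)!).
m = 20, n = 5
Numerator: 20 * 19 * 18 * 17 * 16
Denominator: 5! = 120
C(20, 5) = 15504


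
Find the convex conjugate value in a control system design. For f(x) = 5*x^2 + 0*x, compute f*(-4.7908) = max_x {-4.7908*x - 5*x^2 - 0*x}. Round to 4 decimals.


f*(y) = sup_x {y*x - a*x^2 - b*x} = sup_x {(y-b)*x - a*x^2}
FOC: (y - b) - 2a*x = 0 => x* = (y - b)/(2a)
x* = (-4.7908 - 0)/(2*5) = -0.4791
f*(-4.7908) = (y-b)^2/(4a) = (-4.7908 - 0)^2/(4*5)
= 22.9518/20 = 1.1476


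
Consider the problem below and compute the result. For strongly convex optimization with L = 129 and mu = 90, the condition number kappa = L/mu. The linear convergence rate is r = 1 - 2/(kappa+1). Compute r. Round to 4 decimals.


Step 1: Compute the condition number.
kappa = L/mu = 129/90 = 1.4333
Step 2: Compute the convergence rate.
r = 1 - 2/(kappa + 1) = 1 - 2*mu/(L + mu) = (L - mu)/(L + mu) = 39/219 = 0.1781


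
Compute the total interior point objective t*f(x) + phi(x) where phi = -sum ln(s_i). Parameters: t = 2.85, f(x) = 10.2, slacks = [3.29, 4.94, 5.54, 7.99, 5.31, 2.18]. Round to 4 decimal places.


Step 1: Compute log-barrier.
ln values: [1.1909, 1.5974, 1.712, 2.0782, 1.6696, 0.7793]
phi = -(1.1909 + 1.5974 + 1.712 + 2.0782 + 1.6696 + 0.7793) = -9.0274
Step 2: Compute augmented objective.
t*f(x) = 2.85*10.2 = 29.07
Total = 29.07 - 9.0274 = 20.0426


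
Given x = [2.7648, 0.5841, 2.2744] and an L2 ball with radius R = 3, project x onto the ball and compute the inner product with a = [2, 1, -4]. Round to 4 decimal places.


Step 1: Compute ||x|| (intermediates to 6 decimals).
||x|| = sqrt(2.7648^2 + 0.5841^2 + 2.2744^2) = 3.627422
Step 2: Project.
Since ||x|| > R, scale = R/||x|| = 3/3.627422 = 0.827034, proj(x) = scale * x
proj(x) = [2.286584, 0.483071, 1.881006]
Step 3: Dot product.
a^T * proj(x) = 2*2.286584 + 1*0.483071 - 4*1.881006 = -2.4678
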